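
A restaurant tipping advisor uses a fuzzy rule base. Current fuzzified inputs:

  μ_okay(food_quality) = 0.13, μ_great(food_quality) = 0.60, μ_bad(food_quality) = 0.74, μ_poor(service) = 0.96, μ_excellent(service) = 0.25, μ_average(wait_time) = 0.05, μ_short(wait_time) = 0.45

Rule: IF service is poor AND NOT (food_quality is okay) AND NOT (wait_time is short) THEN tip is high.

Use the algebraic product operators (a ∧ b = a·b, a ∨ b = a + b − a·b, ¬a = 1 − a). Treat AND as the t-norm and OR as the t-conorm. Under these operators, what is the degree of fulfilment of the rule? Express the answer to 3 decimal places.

firing strength: poor=0.96, ¬okay=1−0.13=0.87, ¬short=1−0.45=0.55; AND[a·b] → w = 0.4594

0.459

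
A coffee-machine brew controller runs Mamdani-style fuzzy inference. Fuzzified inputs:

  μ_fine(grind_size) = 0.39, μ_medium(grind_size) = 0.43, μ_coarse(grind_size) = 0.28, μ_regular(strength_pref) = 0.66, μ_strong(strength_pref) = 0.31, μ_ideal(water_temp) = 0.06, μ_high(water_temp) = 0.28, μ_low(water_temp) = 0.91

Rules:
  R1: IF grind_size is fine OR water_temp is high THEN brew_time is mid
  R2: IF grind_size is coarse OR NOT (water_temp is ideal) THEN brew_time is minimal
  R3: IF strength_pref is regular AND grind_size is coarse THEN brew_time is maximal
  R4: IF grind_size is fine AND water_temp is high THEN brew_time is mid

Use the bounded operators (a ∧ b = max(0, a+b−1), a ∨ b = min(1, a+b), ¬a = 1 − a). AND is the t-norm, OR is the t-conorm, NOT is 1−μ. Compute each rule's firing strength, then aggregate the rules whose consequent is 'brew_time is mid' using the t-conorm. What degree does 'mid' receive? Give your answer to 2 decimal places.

R1: fine=0.39, high=0.28; OR[min(1, a+b)] → w = 0.67
R2: coarse=0.28, ¬ideal=1−0.06=0.94; OR[min(1, a+b)] → w = 1.00
R3: regular=0.66, coarse=0.28; AND[max(0, a+b−1)] → w = 0.00
R4: fine=0.39, high=0.28; AND[max(0, a+b−1)] → w = 0.00
Rules with consequent 'mid': {R1, R4} → strengths 0.67, 0.00
Aggregate via t-conorm [min(1, a+b)]: 0.67

0.67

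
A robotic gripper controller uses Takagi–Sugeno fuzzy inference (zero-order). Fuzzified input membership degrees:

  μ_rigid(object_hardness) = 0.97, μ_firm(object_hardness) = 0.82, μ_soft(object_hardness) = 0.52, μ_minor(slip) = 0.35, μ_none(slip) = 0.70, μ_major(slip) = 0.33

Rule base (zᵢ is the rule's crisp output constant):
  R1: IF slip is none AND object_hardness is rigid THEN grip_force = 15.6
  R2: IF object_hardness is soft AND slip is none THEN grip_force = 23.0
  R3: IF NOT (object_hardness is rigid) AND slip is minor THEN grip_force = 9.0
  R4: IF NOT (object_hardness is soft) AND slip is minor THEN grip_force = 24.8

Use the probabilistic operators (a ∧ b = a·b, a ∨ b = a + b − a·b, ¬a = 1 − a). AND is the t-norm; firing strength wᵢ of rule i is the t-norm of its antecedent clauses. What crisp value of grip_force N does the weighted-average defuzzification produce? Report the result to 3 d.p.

R1 (z=15.6): none=0.70, rigid=0.97; AND[a·b] → w = 0.6790
R2 (z=23.0): soft=0.52, none=0.70; AND[a·b] → w = 0.3640
R3 (z=9.0): ¬rigid=1−0.97=0.03, minor=0.35; AND[a·b] → w = 0.0105
R4 (z=24.8): ¬soft=1−0.52=0.48, minor=0.35; AND[a·b] → w = 0.1680
Weighted average = (0.6790·15.6 + 0.3640·23.0 + 0.0105·9.0 + 0.1680·24.8) / (0.6790 + 0.3640 + 0.0105 + 0.1680)
  = 23.2253 / 1.2215 = 19.014

19.014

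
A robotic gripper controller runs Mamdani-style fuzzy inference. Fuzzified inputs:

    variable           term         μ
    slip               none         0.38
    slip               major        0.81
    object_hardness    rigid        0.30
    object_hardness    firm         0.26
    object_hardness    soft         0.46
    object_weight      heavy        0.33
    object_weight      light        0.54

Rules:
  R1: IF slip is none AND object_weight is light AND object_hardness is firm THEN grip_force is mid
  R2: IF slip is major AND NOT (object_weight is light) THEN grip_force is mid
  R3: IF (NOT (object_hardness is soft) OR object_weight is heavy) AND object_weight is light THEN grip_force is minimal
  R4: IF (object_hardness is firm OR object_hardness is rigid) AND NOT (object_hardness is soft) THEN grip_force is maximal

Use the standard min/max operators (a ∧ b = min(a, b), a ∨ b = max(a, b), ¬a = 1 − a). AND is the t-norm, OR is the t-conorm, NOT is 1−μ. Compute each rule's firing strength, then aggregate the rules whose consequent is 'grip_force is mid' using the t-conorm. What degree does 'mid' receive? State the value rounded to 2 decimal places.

0.46

R1: none=0.38, light=0.54, firm=0.26; AND[min(a, b)] → w = 0.26
R2: major=0.81, ¬light=1−0.54=0.46; AND[min(a, b)] → w = 0.46
R3: (¬soft=1−0.46=0.54 OR heavy=0.33) = 0.54; AND[min(a, b)] with light=0.54 → w = 0.54
R4: (firm=0.26 OR rigid=0.30) = 0.30; AND[min(a, b)] with ¬soft=1−0.46=0.54 → w = 0.30
Rules with consequent 'mid': {R1, R2} → strengths 0.26, 0.46
Aggregate via t-conorm [max(a, b)]: 0.46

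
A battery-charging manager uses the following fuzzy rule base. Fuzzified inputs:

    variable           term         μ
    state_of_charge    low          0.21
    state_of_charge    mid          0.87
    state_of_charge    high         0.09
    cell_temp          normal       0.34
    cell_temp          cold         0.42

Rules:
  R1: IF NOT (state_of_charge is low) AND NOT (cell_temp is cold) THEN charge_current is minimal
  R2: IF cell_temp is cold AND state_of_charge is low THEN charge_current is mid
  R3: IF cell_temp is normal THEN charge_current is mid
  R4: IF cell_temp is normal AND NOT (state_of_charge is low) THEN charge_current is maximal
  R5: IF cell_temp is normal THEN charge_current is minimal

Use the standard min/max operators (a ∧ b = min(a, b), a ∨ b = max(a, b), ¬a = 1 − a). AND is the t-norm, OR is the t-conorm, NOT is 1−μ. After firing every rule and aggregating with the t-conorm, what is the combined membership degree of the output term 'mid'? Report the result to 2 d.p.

0.34

R1: ¬low=1−0.21=0.79, ¬cold=1−0.42=0.58; AND[min(a, b)] → w = 0.58
R2: cold=0.42, low=0.21; AND[min(a, b)] → w = 0.21
R3: normal=0.34 → w = 0.34
R4: normal=0.34, ¬low=1−0.21=0.79; AND[min(a, b)] → w = 0.34
R5: normal=0.34 → w = 0.34
Rules with consequent 'mid': {R2, R3} → strengths 0.21, 0.34
Aggregate via t-conorm [max(a, b)]: 0.34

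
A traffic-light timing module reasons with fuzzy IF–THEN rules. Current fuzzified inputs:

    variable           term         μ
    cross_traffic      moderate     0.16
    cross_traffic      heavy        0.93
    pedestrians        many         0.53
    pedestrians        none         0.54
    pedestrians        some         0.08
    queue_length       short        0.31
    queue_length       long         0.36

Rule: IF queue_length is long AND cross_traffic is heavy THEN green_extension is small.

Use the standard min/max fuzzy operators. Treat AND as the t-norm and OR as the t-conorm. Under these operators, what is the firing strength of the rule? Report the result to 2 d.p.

firing strength: long=0.36, heavy=0.93; AND[min(a, b)] → w = 0.36

0.36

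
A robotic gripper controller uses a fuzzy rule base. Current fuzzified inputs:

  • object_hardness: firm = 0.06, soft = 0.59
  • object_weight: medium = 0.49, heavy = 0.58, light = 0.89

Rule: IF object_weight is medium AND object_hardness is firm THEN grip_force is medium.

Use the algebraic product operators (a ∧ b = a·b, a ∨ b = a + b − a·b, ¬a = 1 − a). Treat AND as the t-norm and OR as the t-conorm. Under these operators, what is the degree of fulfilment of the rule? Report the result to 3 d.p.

firing strength: medium=0.49, firm=0.06; AND[a·b] → w = 0.0294

0.029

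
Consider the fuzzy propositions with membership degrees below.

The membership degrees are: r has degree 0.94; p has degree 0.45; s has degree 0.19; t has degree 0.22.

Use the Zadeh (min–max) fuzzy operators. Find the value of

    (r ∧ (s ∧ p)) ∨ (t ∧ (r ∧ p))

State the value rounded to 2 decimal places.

s ∧ p = min(a, b) on (0.19, 0.45) = 0.19
r ∧ (s ∧ p) = min(a, b) on (0.94, 0.19) = 0.19
r ∧ p = min(a, b) on (0.94, 0.45) = 0.45
t ∧ (r ∧ p) = min(a, b) on (0.22, 0.45) = 0.22
(r ∧ (s ∧ p)) ∨ (t ∧ (r ∧ p)) = max(a, b) on (0.19, 0.22) = 0.22

0.22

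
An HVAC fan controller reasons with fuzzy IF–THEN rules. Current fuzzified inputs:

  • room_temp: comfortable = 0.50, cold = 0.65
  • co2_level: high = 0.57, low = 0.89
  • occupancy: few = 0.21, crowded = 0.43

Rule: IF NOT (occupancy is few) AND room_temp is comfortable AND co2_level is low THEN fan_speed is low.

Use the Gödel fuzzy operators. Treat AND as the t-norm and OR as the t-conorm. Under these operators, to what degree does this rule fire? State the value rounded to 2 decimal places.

firing strength: ¬few=1−0.21=0.79, comfortable=0.50, low=0.89; AND[min(a, b)] → w = 0.50

0.50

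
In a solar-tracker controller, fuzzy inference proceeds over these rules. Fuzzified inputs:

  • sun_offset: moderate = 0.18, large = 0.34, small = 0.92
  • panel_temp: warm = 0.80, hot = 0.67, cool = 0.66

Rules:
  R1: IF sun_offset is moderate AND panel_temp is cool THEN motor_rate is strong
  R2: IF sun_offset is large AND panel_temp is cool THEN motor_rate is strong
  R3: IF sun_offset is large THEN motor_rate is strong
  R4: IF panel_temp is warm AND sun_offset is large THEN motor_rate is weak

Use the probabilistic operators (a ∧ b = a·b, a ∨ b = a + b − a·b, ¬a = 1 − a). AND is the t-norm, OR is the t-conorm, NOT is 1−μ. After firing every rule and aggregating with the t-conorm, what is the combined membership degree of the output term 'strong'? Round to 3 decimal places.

R1: moderate=0.18, cool=0.66; AND[a·b] → w = 0.1188
R2: large=0.34, cool=0.66; AND[a·b] → w = 0.2244
R3: large=0.34 → w = 0.3400
R4: warm=0.80, large=0.34; AND[a·b] → w = 0.2720
Rules with consequent 'strong': {R1, R2, R3} → strengths 0.1188, 0.2244, 0.3400
Aggregate via t-conorm [a + b − a·b]: 0.5489

0.549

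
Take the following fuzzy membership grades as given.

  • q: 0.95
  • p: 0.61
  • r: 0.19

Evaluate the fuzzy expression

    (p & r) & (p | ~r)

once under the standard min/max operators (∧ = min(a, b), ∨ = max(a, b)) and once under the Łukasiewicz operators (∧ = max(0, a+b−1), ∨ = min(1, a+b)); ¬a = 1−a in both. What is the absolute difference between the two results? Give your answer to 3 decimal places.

0.190

Under standard min/max:
  p & r = min(a, b) on (0.61, 0.19) = 0.19
  ~r = 1 − 0.19 = 0.81
  p | ~r = max(a, b) on (0.61, 0.81) = 0.81
  (p & r) & (p | ~r) = min(a, b) on (0.19, 0.81) = 0.19
  → value = 0.1900
Under Łukasiewicz:
  p & r = max(0, a+b−1) on (0.61, 0.19) = 0.00
  ~r = 1 − 0.19 = 0.81
  p | ~r = min(1, a+b) on (0.61, 0.81) = 1.00
  (p & r) & (p | ~r) = max(0, a+b−1) on (0.00, 1.00) = 0.00
  → value = 0.0000
|0.1900 − 0.0000| = 0.190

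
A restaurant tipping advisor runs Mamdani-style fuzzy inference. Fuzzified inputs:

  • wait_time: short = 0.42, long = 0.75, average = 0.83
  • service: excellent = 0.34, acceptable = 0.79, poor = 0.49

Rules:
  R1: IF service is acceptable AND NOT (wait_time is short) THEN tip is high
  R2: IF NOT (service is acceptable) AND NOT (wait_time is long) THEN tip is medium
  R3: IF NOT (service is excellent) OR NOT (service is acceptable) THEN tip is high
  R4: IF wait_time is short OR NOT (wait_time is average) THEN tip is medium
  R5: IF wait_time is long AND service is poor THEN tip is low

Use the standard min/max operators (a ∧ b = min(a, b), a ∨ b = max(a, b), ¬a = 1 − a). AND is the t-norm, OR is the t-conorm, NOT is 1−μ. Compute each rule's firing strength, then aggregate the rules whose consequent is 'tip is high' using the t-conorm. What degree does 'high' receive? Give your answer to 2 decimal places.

0.66

R1: acceptable=0.79, ¬short=1−0.42=0.58; AND[min(a, b)] → w = 0.58
R2: ¬acceptable=1−0.79=0.21, ¬long=1−0.75=0.25; AND[min(a, b)] → w = 0.21
R3: ¬excellent=1−0.34=0.66, ¬acceptable=1−0.79=0.21; OR[max(a, b)] → w = 0.66
R4: short=0.42, ¬average=1−0.83=0.17; OR[max(a, b)] → w = 0.42
R5: long=0.75, poor=0.49; AND[min(a, b)] → w = 0.49
Rules with consequent 'high': {R1, R3} → strengths 0.58, 0.66
Aggregate via t-conorm [max(a, b)]: 0.66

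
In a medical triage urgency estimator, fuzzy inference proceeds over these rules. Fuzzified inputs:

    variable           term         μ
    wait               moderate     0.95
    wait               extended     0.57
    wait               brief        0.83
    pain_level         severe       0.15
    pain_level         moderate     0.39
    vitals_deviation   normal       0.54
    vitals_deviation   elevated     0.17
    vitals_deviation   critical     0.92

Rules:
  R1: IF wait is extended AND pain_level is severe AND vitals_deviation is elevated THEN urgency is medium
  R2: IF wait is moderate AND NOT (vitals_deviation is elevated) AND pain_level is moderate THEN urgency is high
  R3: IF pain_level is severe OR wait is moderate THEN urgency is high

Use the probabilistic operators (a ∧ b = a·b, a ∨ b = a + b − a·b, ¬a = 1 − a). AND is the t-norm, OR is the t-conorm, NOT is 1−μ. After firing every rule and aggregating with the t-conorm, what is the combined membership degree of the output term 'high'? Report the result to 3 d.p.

R1: extended=0.57, severe=0.15, elevated=0.17; AND[a·b] → w = 0.0145
R2: moderate=0.95, ¬elevated=1−0.17=0.83, moderate=0.39; AND[a·b] → w = 0.3075
R3: severe=0.15, moderate=0.95; OR[a + b − a·b] → w = 0.9575
Rules with consequent 'high': {R2, R3} → strengths 0.3075, 0.9575
Aggregate via t-conorm [a + b − a·b]: 0.9706

0.971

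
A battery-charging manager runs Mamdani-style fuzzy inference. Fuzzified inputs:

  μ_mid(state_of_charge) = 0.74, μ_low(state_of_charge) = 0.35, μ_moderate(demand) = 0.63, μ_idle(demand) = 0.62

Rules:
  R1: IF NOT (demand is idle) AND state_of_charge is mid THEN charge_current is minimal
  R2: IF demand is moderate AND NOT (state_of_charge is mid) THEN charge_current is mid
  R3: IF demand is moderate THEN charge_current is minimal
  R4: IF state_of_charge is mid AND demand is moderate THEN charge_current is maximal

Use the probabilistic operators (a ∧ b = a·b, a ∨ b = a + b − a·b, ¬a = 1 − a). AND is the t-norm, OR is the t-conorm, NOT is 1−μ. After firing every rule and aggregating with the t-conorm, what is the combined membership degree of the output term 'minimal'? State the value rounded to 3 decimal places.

0.734

R1: ¬idle=1−0.62=0.38, mid=0.74; AND[a·b] → w = 0.2812
R2: moderate=0.63, ¬mid=1−0.74=0.26; AND[a·b] → w = 0.1638
R3: moderate=0.63 → w = 0.6300
R4: mid=0.74, moderate=0.63; AND[a·b] → w = 0.4662
Rules with consequent 'minimal': {R1, R3} → strengths 0.2812, 0.6300
Aggregate via t-conorm [a + b − a·b]: 0.7340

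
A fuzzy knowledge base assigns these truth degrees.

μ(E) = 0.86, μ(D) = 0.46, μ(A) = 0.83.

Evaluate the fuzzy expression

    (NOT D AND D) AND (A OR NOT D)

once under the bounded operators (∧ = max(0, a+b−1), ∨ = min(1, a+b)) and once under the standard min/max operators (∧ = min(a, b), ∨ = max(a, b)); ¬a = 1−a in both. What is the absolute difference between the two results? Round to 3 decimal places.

Under bounded:
  NOT D = 1 − 0.46 = 0.54
  NOT D AND D = max(0, a+b−1) on (0.54, 0.46) = 0.00
  NOT D = 1 − 0.46 = 0.54
  A OR NOT D = min(1, a+b) on (0.83, 0.54) = 1.00
  (NOT D AND D) AND (A OR NOT D) = max(0, a+b−1) on (0.00, 1.00) = 0.00
  → value = 0.0000
Under standard min/max:
  NOT D = 1 − 0.46 = 0.54
  NOT D AND D = min(a, b) on (0.54, 0.46) = 0.46
  NOT D = 1 − 0.46 = 0.54
  A OR NOT D = max(a, b) on (0.83, 0.54) = 0.83
  (NOT D AND D) AND (A OR NOT D) = min(a, b) on (0.46, 0.83) = 0.46
  → value = 0.4600
|0.0000 − 0.4600| = 0.460

0.460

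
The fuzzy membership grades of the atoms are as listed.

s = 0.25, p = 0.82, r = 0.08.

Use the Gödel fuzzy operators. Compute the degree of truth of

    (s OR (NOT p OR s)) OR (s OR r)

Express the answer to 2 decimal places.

0.25

NOT p = 1 − 0.82 = 0.18
NOT p OR s = max(a, b) on (0.18, 0.25) = 0.25
s OR (NOT p OR s) = max(a, b) on (0.25, 0.25) = 0.25
s OR r = max(a, b) on (0.25, 0.08) = 0.25
(s OR (NOT p OR s)) OR (s OR r) = max(a, b) on (0.25, 0.25) = 0.25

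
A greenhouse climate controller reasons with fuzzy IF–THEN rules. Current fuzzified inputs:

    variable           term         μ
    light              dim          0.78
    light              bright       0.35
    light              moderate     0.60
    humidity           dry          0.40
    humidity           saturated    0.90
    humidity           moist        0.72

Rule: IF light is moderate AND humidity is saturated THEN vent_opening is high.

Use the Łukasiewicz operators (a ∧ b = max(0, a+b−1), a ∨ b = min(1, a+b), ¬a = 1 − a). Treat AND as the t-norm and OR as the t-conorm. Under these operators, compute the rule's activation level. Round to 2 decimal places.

firing strength: moderate=0.60, saturated=0.90; AND[max(0, a+b−1)] → w = 0.50

0.50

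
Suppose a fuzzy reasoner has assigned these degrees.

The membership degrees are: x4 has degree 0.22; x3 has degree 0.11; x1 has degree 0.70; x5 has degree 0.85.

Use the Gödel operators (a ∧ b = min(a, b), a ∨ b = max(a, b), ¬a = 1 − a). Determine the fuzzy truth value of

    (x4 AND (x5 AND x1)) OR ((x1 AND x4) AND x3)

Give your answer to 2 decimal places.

0.22

x5 AND x1 = min(a, b) on (0.85, 0.70) = 0.70
x4 AND (x5 AND x1) = min(a, b) on (0.22, 0.70) = 0.22
x1 AND x4 = min(a, b) on (0.70, 0.22) = 0.22
(x1 AND x4) AND x3 = min(a, b) on (0.22, 0.11) = 0.11
(x4 AND (x5 AND x1)) OR ((x1 AND x4) AND x3) = max(a, b) on (0.22, 0.11) = 0.22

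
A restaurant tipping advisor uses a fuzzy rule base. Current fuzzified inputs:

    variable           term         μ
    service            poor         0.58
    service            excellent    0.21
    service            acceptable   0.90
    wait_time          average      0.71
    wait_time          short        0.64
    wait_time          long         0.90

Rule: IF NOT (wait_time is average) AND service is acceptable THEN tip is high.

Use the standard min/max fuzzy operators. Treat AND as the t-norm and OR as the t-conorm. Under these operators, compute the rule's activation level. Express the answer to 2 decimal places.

0.29

firing strength: ¬average=1−0.71=0.29, acceptable=0.90; AND[min(a, b)] → w = 0.29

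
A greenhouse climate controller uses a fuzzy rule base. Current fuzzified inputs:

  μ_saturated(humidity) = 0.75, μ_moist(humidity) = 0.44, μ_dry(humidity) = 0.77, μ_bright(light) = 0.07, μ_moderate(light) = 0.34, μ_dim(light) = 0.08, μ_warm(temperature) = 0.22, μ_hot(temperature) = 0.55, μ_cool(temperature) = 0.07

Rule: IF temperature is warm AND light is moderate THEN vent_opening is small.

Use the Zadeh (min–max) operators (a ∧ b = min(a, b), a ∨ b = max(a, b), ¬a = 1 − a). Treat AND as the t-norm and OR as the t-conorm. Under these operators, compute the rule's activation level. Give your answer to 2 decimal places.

0.22

firing strength: warm=0.22, moderate=0.34; AND[min(a, b)] → w = 0.22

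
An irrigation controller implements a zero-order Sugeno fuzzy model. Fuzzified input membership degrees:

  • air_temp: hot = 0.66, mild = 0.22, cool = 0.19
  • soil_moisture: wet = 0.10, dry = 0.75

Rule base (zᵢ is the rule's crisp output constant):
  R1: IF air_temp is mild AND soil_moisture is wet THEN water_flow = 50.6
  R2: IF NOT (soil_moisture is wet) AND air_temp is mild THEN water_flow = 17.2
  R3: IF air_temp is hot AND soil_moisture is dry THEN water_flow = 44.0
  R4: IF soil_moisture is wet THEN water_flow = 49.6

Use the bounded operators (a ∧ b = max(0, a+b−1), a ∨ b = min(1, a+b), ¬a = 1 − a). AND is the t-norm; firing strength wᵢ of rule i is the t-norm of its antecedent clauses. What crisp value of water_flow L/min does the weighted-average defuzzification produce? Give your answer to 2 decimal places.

R1 (z=50.6): mild=0.22, wet=0.10; AND[max(0, a+b−1)] → w = 0.00
R2 (z=17.2): ¬wet=1−0.10=0.90, mild=0.22; AND[max(0, a+b−1)] → w = 0.12
R3 (z=44.0): hot=0.66, dry=0.75; AND[max(0, a+b−1)] → w = 0.41
R4 (z=49.6): wet=0.10 → w = 0.10
Weighted average = (0.00·50.6 + 0.12·17.2 + 0.41·44.0 + 0.10·49.6) / (0.00 + 0.12 + 0.41 + 0.10)
  = 25.0640 / 0.6300 = 39.78

39.78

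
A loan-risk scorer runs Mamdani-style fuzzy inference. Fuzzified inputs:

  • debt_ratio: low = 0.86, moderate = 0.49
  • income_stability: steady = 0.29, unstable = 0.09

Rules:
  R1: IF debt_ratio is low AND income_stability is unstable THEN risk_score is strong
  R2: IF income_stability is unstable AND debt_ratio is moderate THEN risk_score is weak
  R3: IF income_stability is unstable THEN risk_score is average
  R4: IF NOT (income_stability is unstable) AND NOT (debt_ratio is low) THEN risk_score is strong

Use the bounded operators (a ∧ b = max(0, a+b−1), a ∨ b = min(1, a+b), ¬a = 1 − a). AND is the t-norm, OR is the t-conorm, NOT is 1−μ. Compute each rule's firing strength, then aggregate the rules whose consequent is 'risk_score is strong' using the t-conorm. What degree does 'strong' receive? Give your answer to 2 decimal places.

0.05

R1: low=0.86, unstable=0.09; AND[max(0, a+b−1)] → w = 0.00
R2: unstable=0.09, moderate=0.49; AND[max(0, a+b−1)] → w = 0.00
R3: unstable=0.09 → w = 0.09
R4: ¬unstable=1−0.09=0.91, ¬low=1−0.86=0.14; AND[max(0, a+b−1)] → w = 0.05
Rules with consequent 'strong': {R1, R4} → strengths 0.00, 0.05
Aggregate via t-conorm [min(1, a+b)]: 0.05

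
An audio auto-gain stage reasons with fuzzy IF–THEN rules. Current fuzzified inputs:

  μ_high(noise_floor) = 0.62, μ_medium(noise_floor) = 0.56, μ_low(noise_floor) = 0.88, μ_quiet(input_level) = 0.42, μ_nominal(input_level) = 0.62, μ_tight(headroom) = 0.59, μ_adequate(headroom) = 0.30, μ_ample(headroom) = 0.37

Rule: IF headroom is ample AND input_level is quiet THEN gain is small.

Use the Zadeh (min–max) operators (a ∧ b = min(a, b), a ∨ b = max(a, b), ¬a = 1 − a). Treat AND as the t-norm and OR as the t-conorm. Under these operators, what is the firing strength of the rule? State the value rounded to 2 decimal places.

0.37

firing strength: ample=0.37, quiet=0.42; AND[min(a, b)] → w = 0.37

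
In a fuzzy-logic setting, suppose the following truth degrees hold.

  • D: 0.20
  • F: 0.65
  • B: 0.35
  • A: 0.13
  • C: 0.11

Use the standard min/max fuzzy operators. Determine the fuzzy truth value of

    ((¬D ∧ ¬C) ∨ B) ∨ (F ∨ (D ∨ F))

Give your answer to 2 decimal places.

¬D = 1 − 0.20 = 0.80
¬C = 1 − 0.11 = 0.89
¬D ∧ ¬C = min(a, b) on (0.80, 0.89) = 0.80
(¬D ∧ ¬C) ∨ B = max(a, b) on (0.80, 0.35) = 0.80
D ∨ F = max(a, b) on (0.20, 0.65) = 0.65
F ∨ (D ∨ F) = max(a, b) on (0.65, 0.65) = 0.65
((¬D ∧ ¬C) ∨ B) ∨ (F ∨ (D ∨ F)) = max(a, b) on (0.80, 0.65) = 0.80

0.80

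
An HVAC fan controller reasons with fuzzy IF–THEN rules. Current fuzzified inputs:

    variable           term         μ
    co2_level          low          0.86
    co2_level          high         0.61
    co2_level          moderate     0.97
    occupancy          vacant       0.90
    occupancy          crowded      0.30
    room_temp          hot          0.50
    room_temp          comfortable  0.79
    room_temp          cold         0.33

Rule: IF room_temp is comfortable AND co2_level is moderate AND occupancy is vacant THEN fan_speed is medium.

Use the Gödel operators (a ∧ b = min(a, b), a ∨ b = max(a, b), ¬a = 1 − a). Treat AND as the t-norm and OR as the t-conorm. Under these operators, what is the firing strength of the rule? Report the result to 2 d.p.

firing strength: comfortable=0.79, moderate=0.97, vacant=0.90; AND[min(a, b)] → w = 0.79

0.79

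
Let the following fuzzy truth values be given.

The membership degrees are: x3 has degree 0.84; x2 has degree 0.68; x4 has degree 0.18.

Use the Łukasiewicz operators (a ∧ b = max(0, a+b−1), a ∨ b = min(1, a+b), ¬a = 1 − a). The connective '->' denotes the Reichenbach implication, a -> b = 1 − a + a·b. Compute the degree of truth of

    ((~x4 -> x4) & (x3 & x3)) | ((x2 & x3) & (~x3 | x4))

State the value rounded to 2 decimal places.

0.01

~x4 = 1 − 0.18 = 0.82
~x4 -> x4  [Reichenbach: 1 − a + a·b] with a=0.82, b=0.18 → 0.33
x3 & x3 = max(0, a+b−1) on (0.84, 0.84) = 0.68
(~x4 -> x4) & (x3 & x3) = max(0, a+b−1) on (0.33, 0.68) = 0.01
x2 & x3 = max(0, a+b−1) on (0.68, 0.84) = 0.52
~x3 = 1 − 0.84 = 0.16
~x3 | x4 = min(1, a+b) on (0.16, 0.18) = 0.34
(x2 & x3) & (~x3 | x4) = max(0, a+b−1) on (0.52, 0.34) = 0.00
((~x4 -> x4) & (x3 & x3)) | ((x2 & x3) & (~x3 | x4)) = min(1, a+b) on (0.01, 0.00) = 0.01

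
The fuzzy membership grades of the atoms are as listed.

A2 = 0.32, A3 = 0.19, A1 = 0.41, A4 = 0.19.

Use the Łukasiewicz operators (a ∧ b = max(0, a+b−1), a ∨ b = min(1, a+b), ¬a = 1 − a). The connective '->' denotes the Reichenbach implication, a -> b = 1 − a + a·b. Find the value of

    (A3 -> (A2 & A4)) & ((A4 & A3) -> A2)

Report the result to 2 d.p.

0.81

A2 & A4 = max(0, a+b−1) on (0.32, 0.19) = 0.00
A3 -> (A2 & A4)  [Reichenbach: 1 − a + a·b] with a=0.19, b=0.00 → 0.81
A4 & A3 = max(0, a+b−1) on (0.19, 0.19) = 0.00
(A4 & A3) -> A2  [Reichenbach: 1 − a + a·b] with a=0.00, b=0.32 → 1.00
(A3 -> (A2 & A4)) & ((A4 & A3) -> A2) = max(0, a+b−1) on (0.81, 1.00) = 0.81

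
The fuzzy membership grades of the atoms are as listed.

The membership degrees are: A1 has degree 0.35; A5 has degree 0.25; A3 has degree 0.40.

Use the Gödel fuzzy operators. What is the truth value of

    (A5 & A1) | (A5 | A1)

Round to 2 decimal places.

A5 & A1 = min(a, b) on (0.25, 0.35) = 0.25
A5 | A1 = max(a, b) on (0.25, 0.35) = 0.35
(A5 & A1) | (A5 | A1) = max(a, b) on (0.25, 0.35) = 0.35

0.35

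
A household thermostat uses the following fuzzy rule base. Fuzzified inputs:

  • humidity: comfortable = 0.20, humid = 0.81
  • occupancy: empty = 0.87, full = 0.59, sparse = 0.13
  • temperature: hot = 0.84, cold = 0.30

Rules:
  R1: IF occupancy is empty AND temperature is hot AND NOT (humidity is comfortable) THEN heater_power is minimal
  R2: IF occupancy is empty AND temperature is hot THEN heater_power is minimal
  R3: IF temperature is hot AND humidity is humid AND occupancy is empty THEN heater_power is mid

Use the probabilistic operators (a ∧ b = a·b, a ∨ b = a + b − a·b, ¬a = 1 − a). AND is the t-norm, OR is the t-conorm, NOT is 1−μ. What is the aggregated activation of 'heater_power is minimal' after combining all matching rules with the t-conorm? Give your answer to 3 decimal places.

0.888

R1: empty=0.87, hot=0.84, ¬comfortable=1−0.20=0.80; AND[a·b] → w = 0.5846
R2: empty=0.87, hot=0.84; AND[a·b] → w = 0.7308
R3: hot=0.84, humid=0.81, empty=0.87; AND[a·b] → w = 0.5919
Rules with consequent 'minimal': {R1, R2} → strengths 0.5846, 0.7308
Aggregate via t-conorm [a + b − a·b]: 0.8882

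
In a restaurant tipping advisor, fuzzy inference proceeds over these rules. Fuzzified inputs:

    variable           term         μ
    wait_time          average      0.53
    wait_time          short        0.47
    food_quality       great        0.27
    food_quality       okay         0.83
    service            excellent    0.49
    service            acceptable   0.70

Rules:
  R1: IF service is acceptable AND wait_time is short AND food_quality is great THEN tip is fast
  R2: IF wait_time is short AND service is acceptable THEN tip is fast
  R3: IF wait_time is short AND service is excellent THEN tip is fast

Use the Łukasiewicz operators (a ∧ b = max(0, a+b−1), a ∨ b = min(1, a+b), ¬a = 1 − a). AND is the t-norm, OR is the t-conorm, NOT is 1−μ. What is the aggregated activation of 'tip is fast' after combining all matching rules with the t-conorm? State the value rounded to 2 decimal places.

R1: acceptable=0.70, short=0.47, great=0.27; AND[max(0, a+b−1)] → w = 0.00
R2: short=0.47, acceptable=0.70; AND[max(0, a+b−1)] → w = 0.17
R3: short=0.47, excellent=0.49; AND[max(0, a+b−1)] → w = 0.00
Rules with consequent 'fast': {R1, R2, R3} → strengths 0.00, 0.17, 0.00
Aggregate via t-conorm [min(1, a+b)]: 0.17

0.17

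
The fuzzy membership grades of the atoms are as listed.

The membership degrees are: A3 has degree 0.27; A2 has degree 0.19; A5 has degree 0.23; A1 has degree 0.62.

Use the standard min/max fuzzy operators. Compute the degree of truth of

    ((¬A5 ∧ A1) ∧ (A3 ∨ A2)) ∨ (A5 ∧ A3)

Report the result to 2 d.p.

¬A5 = 1 − 0.23 = 0.77
¬A5 ∧ A1 = min(a, b) on (0.77, 0.62) = 0.62
A3 ∨ A2 = max(a, b) on (0.27, 0.19) = 0.27
(¬A5 ∧ A1) ∧ (A3 ∨ A2) = min(a, b) on (0.62, 0.27) = 0.27
A5 ∧ A3 = min(a, b) on (0.23, 0.27) = 0.23
((¬A5 ∧ A1) ∧ (A3 ∨ A2)) ∨ (A5 ∧ A3) = max(a, b) on (0.27, 0.23) = 0.27

0.27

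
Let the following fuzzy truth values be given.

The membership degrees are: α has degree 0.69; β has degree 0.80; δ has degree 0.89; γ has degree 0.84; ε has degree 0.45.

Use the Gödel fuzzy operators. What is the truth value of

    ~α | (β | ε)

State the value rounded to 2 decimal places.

~α = 1 − 0.69 = 0.31
β | ε = max(a, b) on (0.80, 0.45) = 0.80
~α | (β | ε) = max(a, b) on (0.31, 0.80) = 0.80

0.80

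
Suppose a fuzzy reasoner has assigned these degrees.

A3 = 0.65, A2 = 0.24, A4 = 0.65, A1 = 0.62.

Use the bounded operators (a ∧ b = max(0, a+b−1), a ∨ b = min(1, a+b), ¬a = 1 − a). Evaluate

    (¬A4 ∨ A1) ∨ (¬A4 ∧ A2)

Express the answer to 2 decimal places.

¬A4 = 1 − 0.65 = 0.35
¬A4 ∨ A1 = min(1, a+b) on (0.35, 0.62) = 0.97
¬A4 = 1 − 0.65 = 0.35
¬A4 ∧ A2 = max(0, a+b−1) on (0.35, 0.24) = 0.00
(¬A4 ∨ A1) ∨ (¬A4 ∧ A2) = min(1, a+b) on (0.97, 0.00) = 0.97

0.97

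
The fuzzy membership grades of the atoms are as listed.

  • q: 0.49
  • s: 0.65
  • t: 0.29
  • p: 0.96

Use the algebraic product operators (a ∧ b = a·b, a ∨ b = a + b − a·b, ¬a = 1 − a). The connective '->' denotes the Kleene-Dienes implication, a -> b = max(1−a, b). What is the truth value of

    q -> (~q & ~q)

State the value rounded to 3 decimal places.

0.510

~q = 1 − 0.4900 = 0.5100
~q = 1 − 0.4900 = 0.5100
~q & ~q = a·b on (0.5100, 0.5100) = 0.2601
q -> (~q & ~q)  [Kleene-Dienes: max(1−a, b)] with a=0.4900, b=0.2601 → 0.5100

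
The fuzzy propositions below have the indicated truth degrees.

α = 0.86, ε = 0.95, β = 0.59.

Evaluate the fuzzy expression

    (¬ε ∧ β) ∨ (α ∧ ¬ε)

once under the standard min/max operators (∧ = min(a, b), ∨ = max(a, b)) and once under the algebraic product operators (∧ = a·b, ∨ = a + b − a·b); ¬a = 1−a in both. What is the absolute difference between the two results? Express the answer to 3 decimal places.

Under standard min/max:
  ¬ε = 1 − 0.95 = 0.05
  ¬ε ∧ β = min(a, b) on (0.05, 0.59) = 0.05
  ¬ε = 1 − 0.95 = 0.05
  α ∧ ¬ε = min(a, b) on (0.86, 0.05) = 0.05
  (¬ε ∧ β) ∨ (α ∧ ¬ε) = max(a, b) on (0.05, 0.05) = 0.05
  → value = 0.0500
Under algebraic product:
  ¬ε = 1 − 0.9500 = 0.0500
  ¬ε ∧ β = a·b on (0.0500, 0.5900) = 0.0295
  ¬ε = 1 − 0.9500 = 0.0500
  α ∧ ¬ε = a·b on (0.8600, 0.0500) = 0.0430
  (¬ε ∧ β) ∨ (α ∧ ¬ε) = a + b − a·b on (0.0295, 0.0430) = 0.0712
  → value = 0.0712
|0.0500 − 0.0712| = 0.021

0.021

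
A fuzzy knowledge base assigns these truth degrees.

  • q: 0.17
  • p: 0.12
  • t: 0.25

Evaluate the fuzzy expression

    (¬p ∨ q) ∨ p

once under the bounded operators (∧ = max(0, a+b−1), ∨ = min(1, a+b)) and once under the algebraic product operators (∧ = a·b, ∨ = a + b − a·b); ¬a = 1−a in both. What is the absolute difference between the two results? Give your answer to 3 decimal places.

Under bounded:
  ¬p = 1 − 0.12 = 0.88
  ¬p ∨ q = min(1, a+b) on (0.88, 0.17) = 1.00
  (¬p ∨ q) ∨ p = min(1, a+b) on (1.00, 0.12) = 1.00
  → value = 1.0000
Under algebraic product:
  ¬p = 1 − 0.1200 = 0.8800
  ¬p ∨ q = a + b − a·b on (0.8800, 0.1700) = 0.9004
  (¬p ∨ q) ∨ p = a + b − a·b on (0.9004, 0.1200) = 0.9124
  → value = 0.9124
|1.0000 − 0.9124| = 0.088

0.088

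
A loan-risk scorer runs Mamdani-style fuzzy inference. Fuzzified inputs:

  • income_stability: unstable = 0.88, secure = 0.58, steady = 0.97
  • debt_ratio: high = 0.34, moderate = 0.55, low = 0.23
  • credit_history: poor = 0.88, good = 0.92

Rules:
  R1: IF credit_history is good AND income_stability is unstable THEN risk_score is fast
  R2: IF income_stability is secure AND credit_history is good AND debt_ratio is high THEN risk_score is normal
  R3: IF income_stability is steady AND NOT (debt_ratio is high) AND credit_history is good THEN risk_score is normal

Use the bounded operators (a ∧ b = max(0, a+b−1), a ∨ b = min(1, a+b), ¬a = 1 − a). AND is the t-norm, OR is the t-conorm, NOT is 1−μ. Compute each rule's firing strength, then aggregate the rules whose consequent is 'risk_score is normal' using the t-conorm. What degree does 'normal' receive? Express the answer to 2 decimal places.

0.55

R1: good=0.92, unstable=0.88; AND[max(0, a+b−1)] → w = 0.80
R2: secure=0.58, good=0.92, high=0.34; AND[max(0, a+b−1)] → w = 0.00
R3: steady=0.97, ¬high=1−0.34=0.66, good=0.92; AND[max(0, a+b−1)] → w = 0.55
Rules with consequent 'normal': {R2, R3} → strengths 0.00, 0.55
Aggregate via t-conorm [min(1, a+b)]: 0.55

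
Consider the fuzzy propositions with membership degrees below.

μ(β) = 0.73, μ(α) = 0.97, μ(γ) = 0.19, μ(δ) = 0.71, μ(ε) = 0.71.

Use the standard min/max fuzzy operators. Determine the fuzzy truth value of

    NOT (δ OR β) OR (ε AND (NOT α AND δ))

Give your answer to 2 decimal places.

δ OR β = max(a, b) on (0.71, 0.73) = 0.73
NOT (δ OR β) = 1 − 0.73 = 0.27
NOT α = 1 − 0.97 = 0.03
NOT α AND δ = min(a, b) on (0.03, 0.71) = 0.03
ε AND (NOT α AND δ) = min(a, b) on (0.71, 0.03) = 0.03
NOT (δ OR β) OR (ε AND (NOT α AND δ)) = max(a, b) on (0.27, 0.03) = 0.27

0.27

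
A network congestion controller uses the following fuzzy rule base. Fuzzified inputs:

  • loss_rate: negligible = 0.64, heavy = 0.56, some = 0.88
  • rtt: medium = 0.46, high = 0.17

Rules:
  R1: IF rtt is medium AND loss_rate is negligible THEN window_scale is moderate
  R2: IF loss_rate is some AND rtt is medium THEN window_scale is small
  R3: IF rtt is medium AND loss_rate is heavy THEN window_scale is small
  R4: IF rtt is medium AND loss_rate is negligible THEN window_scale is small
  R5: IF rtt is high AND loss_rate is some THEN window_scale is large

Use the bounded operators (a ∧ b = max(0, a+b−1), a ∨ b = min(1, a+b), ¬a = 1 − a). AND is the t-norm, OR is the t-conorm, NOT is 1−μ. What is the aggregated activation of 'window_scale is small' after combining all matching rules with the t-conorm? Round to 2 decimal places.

0.46

R1: medium=0.46, negligible=0.64; AND[max(0, a+b−1)] → w = 0.10
R2: some=0.88, medium=0.46; AND[max(0, a+b−1)] → w = 0.34
R3: medium=0.46, heavy=0.56; AND[max(0, a+b−1)] → w = 0.02
R4: medium=0.46, negligible=0.64; AND[max(0, a+b−1)] → w = 0.10
R5: high=0.17, some=0.88; AND[max(0, a+b−1)] → w = 0.05
Rules with consequent 'small': {R2, R3, R4} → strengths 0.34, 0.02, 0.10
Aggregate via t-conorm [min(1, a+b)]: 0.46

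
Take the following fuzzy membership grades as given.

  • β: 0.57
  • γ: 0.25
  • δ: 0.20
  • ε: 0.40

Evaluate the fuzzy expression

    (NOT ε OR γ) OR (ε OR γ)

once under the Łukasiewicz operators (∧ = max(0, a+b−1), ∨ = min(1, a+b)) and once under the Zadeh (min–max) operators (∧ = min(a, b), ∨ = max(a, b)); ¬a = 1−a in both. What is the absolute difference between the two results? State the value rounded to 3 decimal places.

Under Łukasiewicz:
  NOT ε = 1 − 0.40 = 0.60
  NOT ε OR γ = min(1, a+b) on (0.60, 0.25) = 0.85
  ε OR γ = min(1, a+b) on (0.40, 0.25) = 0.65
  (NOT ε OR γ) OR (ε OR γ) = min(1, a+b) on (0.85, 0.65) = 1.00
  → value = 1.0000
Under Zadeh (min–max):
  NOT ε = 1 − 0.40 = 0.60
  NOT ε OR γ = max(a, b) on (0.60, 0.25) = 0.60
  ε OR γ = max(a, b) on (0.40, 0.25) = 0.40
  (NOT ε OR γ) OR (ε OR γ) = max(a, b) on (0.60, 0.40) = 0.60
  → value = 0.6000
|1.0000 − 0.6000| = 0.400

0.400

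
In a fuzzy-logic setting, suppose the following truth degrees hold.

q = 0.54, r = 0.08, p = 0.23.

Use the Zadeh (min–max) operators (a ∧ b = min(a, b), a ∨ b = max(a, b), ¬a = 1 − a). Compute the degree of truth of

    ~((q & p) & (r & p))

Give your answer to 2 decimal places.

0.92

q & p = min(a, b) on (0.54, 0.23) = 0.23
r & p = min(a, b) on (0.08, 0.23) = 0.08
(q & p) & (r & p) = min(a, b) on (0.23, 0.08) = 0.08
~((q & p) & (r & p)) = 1 − 0.08 = 0.92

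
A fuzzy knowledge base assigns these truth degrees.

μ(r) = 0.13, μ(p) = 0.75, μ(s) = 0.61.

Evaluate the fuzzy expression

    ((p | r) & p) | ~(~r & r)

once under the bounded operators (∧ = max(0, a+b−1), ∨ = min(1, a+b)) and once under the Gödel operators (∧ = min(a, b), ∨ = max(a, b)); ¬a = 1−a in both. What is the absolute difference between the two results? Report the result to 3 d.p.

0.130

Under bounded:
  p | r = min(1, a+b) on (0.75, 0.13) = 0.88
  (p | r) & p = max(0, a+b−1) on (0.88, 0.75) = 0.63
  ~r = 1 − 0.13 = 0.87
  ~r & r = max(0, a+b−1) on (0.87, 0.13) = 0.00
  ~(~r & r) = 1 − 0.00 = 1.00
  ((p | r) & p) | ~(~r & r) = min(1, a+b) on (0.63, 1.00) = 1.00
  → value = 1.0000
Under Gödel:
  p | r = max(a, b) on (0.75, 0.13) = 0.75
  (p | r) & p = min(a, b) on (0.75, 0.75) = 0.75
  ~r = 1 − 0.13 = 0.87
  ~r & r = min(a, b) on (0.87, 0.13) = 0.13
  ~(~r & r) = 1 − 0.13 = 0.87
  ((p | r) & p) | ~(~r & r) = max(a, b) on (0.75, 0.87) = 0.87
  → value = 0.8700
|1.0000 − 0.8700| = 0.130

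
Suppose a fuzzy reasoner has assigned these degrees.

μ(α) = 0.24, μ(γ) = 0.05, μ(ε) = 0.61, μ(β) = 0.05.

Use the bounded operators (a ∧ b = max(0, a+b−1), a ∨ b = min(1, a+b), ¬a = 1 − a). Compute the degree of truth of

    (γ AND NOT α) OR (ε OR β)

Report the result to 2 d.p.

NOT α = 1 − 0.24 = 0.76
γ AND NOT α = max(0, a+b−1) on (0.05, 0.76) = 0.00
ε OR β = min(1, a+b) on (0.61, 0.05) = 0.66
(γ AND NOT α) OR (ε OR β) = min(1, a+b) on (0.00, 0.66) = 0.66

0.66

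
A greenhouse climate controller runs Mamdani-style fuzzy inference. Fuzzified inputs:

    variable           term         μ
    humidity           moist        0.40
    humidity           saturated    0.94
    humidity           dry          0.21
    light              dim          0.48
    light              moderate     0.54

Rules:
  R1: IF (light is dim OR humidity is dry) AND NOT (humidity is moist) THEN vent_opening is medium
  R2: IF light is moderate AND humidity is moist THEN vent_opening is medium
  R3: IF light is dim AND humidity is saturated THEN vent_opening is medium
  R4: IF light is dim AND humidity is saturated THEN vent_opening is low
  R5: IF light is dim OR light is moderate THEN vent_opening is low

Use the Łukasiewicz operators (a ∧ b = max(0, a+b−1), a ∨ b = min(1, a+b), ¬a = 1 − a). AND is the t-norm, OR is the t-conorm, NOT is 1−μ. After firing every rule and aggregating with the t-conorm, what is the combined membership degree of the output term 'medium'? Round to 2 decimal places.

R1: (dim=0.48 OR dry=0.21) = 0.69; AND[max(0, a+b−1)] with ¬moist=1−0.40=0.60 → w = 0.29
R2: moderate=0.54, moist=0.40; AND[max(0, a+b−1)] → w = 0.00
R3: dim=0.48, saturated=0.94; AND[max(0, a+b−1)] → w = 0.42
R4: dim=0.48, saturated=0.94; AND[max(0, a+b−1)] → w = 0.42
R5: dim=0.48, moderate=0.54; OR[min(1, a+b)] → w = 1.00
Rules with consequent 'medium': {R1, R2, R3} → strengths 0.29, 0.00, 0.42
Aggregate via t-conorm [min(1, a+b)]: 0.71

0.71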